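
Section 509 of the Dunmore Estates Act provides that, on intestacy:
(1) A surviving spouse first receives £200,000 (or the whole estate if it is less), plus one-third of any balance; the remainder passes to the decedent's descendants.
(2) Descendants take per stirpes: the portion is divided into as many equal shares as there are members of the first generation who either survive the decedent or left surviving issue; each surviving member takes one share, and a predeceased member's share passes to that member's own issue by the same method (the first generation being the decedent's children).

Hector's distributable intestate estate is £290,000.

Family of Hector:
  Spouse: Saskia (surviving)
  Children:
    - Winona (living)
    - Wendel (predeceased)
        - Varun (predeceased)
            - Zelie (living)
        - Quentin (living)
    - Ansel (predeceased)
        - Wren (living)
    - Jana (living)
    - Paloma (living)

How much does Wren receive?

Saskia first takes £200,000, leaving a balance of £90,000. Saskia then takes one-third of the balance (£30,000), for a total of £230,000. The remaining £60,000 passes to the descendants.
The descendants' portion (£60,000) is divided into 5 shares of £12,000: Winona, Jana, and Paloma each take £12,000; Wendel's £12,000 share passes to Wendel's issue; Ansel's £12,000 share passes to Ansel's issue.
Wendel's share (£12,000) is divided into 2 shares of £6,000: Quentin takes £6,000; Varun's £6,000 share passes to Varun's issue.
Varun's share (£6,000) passes entirely to Zelie.
Ansel's share (£12,000) passes entirely to Wren.

Wren receives £12,000.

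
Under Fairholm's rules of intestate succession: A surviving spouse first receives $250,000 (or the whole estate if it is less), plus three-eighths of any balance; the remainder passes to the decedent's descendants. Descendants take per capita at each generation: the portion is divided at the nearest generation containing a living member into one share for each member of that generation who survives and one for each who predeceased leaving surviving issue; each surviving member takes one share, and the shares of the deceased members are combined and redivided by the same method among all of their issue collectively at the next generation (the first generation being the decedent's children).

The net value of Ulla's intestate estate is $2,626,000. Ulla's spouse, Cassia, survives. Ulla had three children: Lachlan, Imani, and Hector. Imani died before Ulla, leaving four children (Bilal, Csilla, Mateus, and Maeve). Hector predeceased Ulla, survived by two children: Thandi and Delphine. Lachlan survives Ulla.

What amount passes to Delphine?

Delphine receives $165,000.

Cassia first takes $250,000, leaving a balance of $2,376,000. Cassia then takes three-eighths of the balance ($891,000), for a total of $1,141,000. The remaining $1,485,000 passes to the descendants.
The descendants' portion ($1,485,000) is divided at the children's generation into 3 shares of $495,000. Lachlan takes $495,000. The 2 shares of the deceased (Imani and Hector) are combined into a pool of $990,000.
That pool ($990,000) is divided at the grandchildren's generation equally among Bilal, Csilla, Mateus, Maeve, Thandi, and Delphine: $165,000 each.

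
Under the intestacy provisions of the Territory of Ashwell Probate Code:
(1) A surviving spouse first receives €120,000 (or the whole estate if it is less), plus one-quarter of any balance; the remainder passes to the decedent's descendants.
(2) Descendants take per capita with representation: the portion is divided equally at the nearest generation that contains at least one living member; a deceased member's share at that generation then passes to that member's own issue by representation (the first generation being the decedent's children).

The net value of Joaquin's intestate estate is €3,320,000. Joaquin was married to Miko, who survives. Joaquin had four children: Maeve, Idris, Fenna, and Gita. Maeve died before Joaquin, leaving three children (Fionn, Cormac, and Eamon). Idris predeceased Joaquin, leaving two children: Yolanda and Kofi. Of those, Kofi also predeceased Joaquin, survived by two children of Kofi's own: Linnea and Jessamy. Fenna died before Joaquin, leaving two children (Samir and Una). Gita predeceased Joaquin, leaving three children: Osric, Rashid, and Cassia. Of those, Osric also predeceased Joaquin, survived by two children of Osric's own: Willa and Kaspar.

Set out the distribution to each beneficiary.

Miko: €920,000; Fionn: €240,000; Cormac: €240,000; Eamon: €240,000; Yolanda: €240,000; Linnea: €120,000; Jessamy: €120,000; Samir: €240,000; Una: €240,000; Willa: €120,000; Kaspar: €120,000; Rashid: €240,000; Cassia: €240,000

Miko first takes €120,000, leaving a balance of €3,200,000. Miko then takes one-quarter of the balance (€800,000), for a total of €920,000. The remaining €2,400,000 passes to the descendants.
No child survives, so the initial division is made at the grandchildren's generation.
The descendants' portion (€2,400,000) is divided into 10 shares of €240,000: Fionn, Cormac, Eamon, Yolanda, Samir, Una, Rashid, and Cassia each take €240,000; Kofi's €240,000 share passes to Kofi's issue; Osric's €240,000 share passes to Osric's issue.
Kofi's share (€240,000) is divided into 2 shares of €120,000: Linnea and Jessamy each take €120,000.
Osric's share (€240,000) is divided into 2 shares of €120,000: Willa and Kaspar each take €120,000.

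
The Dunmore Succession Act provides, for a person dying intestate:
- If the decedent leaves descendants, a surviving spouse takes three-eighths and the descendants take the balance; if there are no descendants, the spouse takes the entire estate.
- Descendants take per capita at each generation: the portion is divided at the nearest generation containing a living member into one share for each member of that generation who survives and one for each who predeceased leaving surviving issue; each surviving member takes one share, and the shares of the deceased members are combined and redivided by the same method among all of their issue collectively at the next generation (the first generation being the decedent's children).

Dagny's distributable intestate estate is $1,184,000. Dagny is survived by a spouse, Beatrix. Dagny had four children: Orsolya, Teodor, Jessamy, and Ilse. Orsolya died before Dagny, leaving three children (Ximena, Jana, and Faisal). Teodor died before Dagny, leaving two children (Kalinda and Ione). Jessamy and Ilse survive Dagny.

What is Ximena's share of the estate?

Beatrix takes three-eighths of $1,184,000 = $444,000. The remaining $740,000 passes to the descendants.
The descendants' portion ($740,000) is divided at the children's generation into 4 shares of $185,000. Jessamy and Ilse each take $185,000. The 2 shares of the deceased (Orsolya and Teodor) are combined into a pool of $370,000.
That pool ($370,000) is divided at the grandchildren's generation equally among Ximena, Jana, Faisal, Kalinda, and Ione: $74,000 each.

Ximena receives $74,000.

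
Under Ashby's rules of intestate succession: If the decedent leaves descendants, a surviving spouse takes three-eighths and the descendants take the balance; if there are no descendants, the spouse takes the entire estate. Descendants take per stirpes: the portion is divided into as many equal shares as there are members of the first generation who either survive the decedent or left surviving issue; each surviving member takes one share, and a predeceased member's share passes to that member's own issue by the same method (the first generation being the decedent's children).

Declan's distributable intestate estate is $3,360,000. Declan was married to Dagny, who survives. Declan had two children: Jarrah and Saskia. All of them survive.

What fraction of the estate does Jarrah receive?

Jarrah receives 5/16 of the estate.

Dagny takes three-eighths of $3,360,000 = $1,260,000. The remaining $2,100,000 passes to the descendants.
The descendants' portion ($2,100,000) is divided into 2 shares of $1,050,000: Jarrah and Saskia each take $1,050,000.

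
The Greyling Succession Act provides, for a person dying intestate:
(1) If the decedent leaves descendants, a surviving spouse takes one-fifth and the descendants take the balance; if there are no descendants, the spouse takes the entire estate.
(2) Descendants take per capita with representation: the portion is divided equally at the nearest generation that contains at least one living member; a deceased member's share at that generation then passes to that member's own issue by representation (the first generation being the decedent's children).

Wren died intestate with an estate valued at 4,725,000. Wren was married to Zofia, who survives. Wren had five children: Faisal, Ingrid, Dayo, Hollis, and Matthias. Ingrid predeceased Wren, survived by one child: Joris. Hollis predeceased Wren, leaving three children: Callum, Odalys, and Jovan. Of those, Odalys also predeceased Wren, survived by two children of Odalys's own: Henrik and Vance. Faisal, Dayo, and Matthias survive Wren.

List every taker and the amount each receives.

Zofia takes one-fifth of 4,725,000 = 945,000. The remaining 3,780,000 passes to the descendants.
The descendants' portion (3,780,000) is divided into 5 shares of 756,000: Faisal, Dayo, and Matthias each take 756,000; Ingrid's 756,000 share passes to Ingrid's issue; Hollis's 756,000 share passes to Hollis's issue.
Ingrid's share (756,000) passes entirely to Joris.
Hollis's share (756,000) is divided into 3 shares of 252,000: Callum and Jovan each take 252,000; Odalys's 252,000 share passes to Odalys's issue.
Odalys's share (252,000) is divided into 2 shares of 126,000: Henrik and Vance each take 126,000.

Zofia: 945,000; Faisal: 756,000; Joris: 756,000; Dayo: 756,000; Callum: 252,000; Henrik: 126,000; Vance: 126,000; Jovan: 252,000; Matthias: 756,000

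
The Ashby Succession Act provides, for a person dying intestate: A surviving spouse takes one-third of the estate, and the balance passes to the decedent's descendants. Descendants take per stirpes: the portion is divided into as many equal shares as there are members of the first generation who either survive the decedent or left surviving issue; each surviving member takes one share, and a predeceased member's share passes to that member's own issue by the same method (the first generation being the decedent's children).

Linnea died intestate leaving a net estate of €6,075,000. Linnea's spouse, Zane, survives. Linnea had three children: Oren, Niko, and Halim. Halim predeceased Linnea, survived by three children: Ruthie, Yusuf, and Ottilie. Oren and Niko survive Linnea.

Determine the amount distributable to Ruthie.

Ruthie receives €450,000.

Zane takes one-third of €6,075,000 = €2,025,000. The remaining €4,050,000 passes to the descendants.
The descendants' portion (€4,050,000) is divided into 3 shares of €1,350,000: Oren and Niko each take €1,350,000; Halim's €1,350,000 share passes to Halim's issue.
Halim's share (€1,350,000) is divided into 3 shares of €450,000: Ruthie, Yusuf, and Ottilie each take €450,000.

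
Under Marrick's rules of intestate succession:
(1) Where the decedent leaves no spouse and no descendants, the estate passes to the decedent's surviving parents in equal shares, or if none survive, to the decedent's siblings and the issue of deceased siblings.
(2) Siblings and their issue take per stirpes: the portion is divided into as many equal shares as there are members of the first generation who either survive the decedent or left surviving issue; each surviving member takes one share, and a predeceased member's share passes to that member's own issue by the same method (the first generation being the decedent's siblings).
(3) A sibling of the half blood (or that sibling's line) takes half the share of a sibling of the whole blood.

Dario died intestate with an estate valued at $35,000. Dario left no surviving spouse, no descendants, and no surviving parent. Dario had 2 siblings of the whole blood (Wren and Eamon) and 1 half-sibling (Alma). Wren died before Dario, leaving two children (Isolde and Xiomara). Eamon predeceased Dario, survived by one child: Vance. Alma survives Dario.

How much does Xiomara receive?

The entire $35,000 passes to the siblings and their issue.
Counting each half-blood sibling's line as half a unit, there are 5/2 units in $35,000, so one unit is $14,000. Whole-blood lines (Wren and Eamon) take $14,000 each; half-blood lines (Alma) take $7,000 each.
Wren's share ($14,000) is divided into 2 shares of $7,000: Isolde and Xiomara each take $7,000.
Eamon's share ($14,000) passes entirely to Vance.

Xiomara receives $7,000.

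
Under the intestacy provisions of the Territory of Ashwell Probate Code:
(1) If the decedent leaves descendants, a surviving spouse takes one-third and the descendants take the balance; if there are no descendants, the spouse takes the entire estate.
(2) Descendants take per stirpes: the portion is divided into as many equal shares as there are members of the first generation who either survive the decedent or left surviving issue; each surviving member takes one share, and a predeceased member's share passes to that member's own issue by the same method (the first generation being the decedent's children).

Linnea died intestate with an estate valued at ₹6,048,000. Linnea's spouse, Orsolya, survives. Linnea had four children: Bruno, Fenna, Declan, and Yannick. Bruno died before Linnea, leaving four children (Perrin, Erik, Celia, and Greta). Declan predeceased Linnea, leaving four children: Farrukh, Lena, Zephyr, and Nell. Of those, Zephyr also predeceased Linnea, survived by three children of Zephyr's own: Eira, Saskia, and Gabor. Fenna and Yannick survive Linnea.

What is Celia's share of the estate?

Celia receives ₹252,000.

Orsolya takes one-third of ₹6,048,000 = ₹2,016,000. The remaining ₹4,032,000 passes to the descendants.
The descendants' portion (₹4,032,000) is divided into 4 shares of ₹1,008,000: Fenna and Yannick each take ₹1,008,000; Bruno's ₹1,008,000 share passes to Bruno's issue; Declan's ₹1,008,000 share passes to Declan's issue.
Bruno's share (₹1,008,000) is divided into 4 shares of ₹252,000: Perrin, Erik, Celia, and Greta each take ₹252,000.
Declan's share (₹1,008,000) is divided into 4 shares of ₹252,000: Farrukh, Lena, and Nell each take ₹252,000; Zephyr's ₹252,000 share passes to Zephyr's issue.
Zephyr's share (₹252,000) is divided into 3 shares of ₹84,000: Eira, Saskia, and Gabor each take ₹84,000.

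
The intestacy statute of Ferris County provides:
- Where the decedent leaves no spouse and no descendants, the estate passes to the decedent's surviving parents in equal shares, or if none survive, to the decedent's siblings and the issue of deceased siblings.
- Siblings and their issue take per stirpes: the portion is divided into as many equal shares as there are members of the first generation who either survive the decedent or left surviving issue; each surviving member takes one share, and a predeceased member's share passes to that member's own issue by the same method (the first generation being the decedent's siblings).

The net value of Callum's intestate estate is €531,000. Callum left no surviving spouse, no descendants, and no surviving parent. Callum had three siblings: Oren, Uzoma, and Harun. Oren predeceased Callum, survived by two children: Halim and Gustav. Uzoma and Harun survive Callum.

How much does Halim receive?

Halim receives €88,500.

The entire €531,000 passes to the siblings and their issue.
That amount (€531,000) is divided into 3 shares of €177,000: Uzoma and Harun each take €177,000; Oren's €177,000 share passes to Oren's issue.
Oren's share (€177,000) is divided into 2 shares of €88,500: Halim and Gustav each take €88,500.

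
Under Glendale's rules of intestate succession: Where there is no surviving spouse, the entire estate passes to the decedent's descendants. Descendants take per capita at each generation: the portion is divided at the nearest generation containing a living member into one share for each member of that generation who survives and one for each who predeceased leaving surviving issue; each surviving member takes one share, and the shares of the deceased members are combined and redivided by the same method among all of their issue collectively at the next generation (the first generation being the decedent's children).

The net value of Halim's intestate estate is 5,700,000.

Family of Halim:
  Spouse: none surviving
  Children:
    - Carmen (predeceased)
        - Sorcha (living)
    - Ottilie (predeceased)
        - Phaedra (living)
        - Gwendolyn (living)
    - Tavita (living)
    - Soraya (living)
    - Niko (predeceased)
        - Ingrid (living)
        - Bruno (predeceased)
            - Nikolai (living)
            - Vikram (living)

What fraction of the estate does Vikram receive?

Vikram receives 3/50 of the estate.

The entire 5,700,000 passes to the descendants.
That amount (5,700,000) is divided at the children's generation into 5 shares of 1,140,000. Tavita and Soraya each take 1,140,000. The 3 shares of the deceased (Carmen, Ottilie, and Niko) are combined into a pool of 3,420,000.
That pool (3,420,000) is divided at the grandchildren's generation into 5 shares of 684,000. Sorcha, Phaedra, Gwendolyn, and Ingrid each take 684,000. The remaining share for the deceased Bruno (684,000) is carried to the next generation.
That pool (684,000) is divided at the great-grandchildren's generation equally among Nikolai and Vikram: 342,000 each.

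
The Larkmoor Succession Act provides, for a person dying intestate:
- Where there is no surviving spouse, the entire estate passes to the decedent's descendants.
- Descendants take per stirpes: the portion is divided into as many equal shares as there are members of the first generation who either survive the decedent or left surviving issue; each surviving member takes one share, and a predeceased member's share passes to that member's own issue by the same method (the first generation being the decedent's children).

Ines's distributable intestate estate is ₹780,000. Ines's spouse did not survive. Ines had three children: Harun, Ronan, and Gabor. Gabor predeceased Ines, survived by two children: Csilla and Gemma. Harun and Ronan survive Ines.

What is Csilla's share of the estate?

The entire ₹780,000 passes to the descendants.
That amount (₹780,000) is divided into 3 shares of ₹260,000: Harun and Ronan each take ₹260,000; Gabor's ₹260,000 share passes to Gabor's issue.
Gabor's share (₹260,000) is divided into 2 shares of ₹130,000: Csilla and Gemma each take ₹130,000.

Csilla receives ₹130,000.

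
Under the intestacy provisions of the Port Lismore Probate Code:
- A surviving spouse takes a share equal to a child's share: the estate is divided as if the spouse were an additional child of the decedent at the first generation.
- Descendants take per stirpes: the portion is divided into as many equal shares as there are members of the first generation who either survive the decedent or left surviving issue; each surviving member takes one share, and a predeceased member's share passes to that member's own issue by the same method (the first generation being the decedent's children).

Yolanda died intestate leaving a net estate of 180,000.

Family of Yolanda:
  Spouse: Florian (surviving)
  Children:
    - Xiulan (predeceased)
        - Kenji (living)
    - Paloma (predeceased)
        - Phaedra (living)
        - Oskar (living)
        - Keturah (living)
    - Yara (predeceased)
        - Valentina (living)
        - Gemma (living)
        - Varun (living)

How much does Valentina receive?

The spouse counts as an additional share at the children's level, so there are 4 primary shares of 45,000. Florian takes one such share (45,000).
The children's combined portion (135,000) is divided into 3 shares of 45,000: Xiulan's 45,000 share passes to Xiulan's issue; Paloma's 45,000 share passes to Paloma's issue; Yara's 45,000 share passes to Yara's issue.
Xiulan's share (45,000) passes entirely to Kenji.
Paloma's share (45,000) is divided into 3 shares of 15,000: Phaedra, Oskar, and Keturah each take 15,000.
Yara's share (45,000) is divided into 3 shares of 15,000: Valentina, Gemma, and Varun each take 15,000.

Valentina receives 15,000.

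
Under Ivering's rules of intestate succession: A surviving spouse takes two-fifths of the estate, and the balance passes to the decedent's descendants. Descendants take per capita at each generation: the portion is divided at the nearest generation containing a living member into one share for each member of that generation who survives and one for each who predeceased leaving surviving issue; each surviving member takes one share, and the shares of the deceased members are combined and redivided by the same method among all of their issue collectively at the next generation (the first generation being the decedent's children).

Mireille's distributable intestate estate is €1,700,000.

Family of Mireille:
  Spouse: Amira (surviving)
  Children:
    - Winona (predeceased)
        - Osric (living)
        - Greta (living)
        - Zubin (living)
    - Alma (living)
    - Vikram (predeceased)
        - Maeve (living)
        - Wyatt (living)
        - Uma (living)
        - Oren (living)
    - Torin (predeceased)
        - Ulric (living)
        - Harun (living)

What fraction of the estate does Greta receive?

Greta receives 1/20 of the estate.

Amira takes two-fifths of €1,700,000 = €680,000. The remaining €1,020,000 passes to the descendants.
The descendants' portion (€1,020,000) is divided at the children's generation into 4 shares of €255,000. Alma takes €255,000. The 3 shares of the deceased (Winona, Vikram, and Torin) are combined into a pool of €765,000.
That pool (€765,000) is divided at the grandchildren's generation equally among Osric, Greta, Zubin, Maeve, Wyatt, Uma, Oren, Ulric, and Harun: €85,000 each.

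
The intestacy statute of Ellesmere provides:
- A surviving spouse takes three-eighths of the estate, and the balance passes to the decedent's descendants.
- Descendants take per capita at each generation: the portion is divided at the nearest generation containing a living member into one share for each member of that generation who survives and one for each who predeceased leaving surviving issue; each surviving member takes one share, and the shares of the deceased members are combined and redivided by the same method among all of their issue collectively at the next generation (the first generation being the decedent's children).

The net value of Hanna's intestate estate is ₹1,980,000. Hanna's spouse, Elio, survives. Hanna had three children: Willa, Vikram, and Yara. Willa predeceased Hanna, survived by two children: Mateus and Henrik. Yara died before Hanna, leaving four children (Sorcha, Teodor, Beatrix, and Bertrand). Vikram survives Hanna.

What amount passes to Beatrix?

Elio takes three-eighths of ₹1,980,000 = ₹742,500. The remaining ₹1,237,500 passes to the descendants.
The descendants' portion (₹1,237,500) is divided at the children's generation into 3 shares of ₹412,500. Vikram takes ₹412,500. The 2 shares of the deceased (Willa and Yara) are combined into a pool of ₹825,000.
That pool (₹825,000) is divided at the grandchildren's generation equally among Mateus, Henrik, Sorcha, Teodor, Beatrix, and Bertrand: ₹137,500 each.

Beatrix receives ₹137,500.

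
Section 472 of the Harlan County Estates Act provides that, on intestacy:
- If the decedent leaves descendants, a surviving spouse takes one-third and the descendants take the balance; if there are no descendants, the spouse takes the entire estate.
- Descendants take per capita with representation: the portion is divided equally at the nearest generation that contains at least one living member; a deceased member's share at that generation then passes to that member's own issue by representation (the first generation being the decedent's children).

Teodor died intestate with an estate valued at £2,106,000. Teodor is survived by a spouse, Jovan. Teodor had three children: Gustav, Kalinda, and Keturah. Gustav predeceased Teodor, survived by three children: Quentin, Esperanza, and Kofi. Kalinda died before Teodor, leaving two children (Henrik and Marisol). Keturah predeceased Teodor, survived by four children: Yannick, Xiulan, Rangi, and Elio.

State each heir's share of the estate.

Jovan takes one-third of £2,106,000 = £702,000. The remaining £1,404,000 passes to the descendants.
No child survives, so the initial division is made at the grandchildren's generation.
The descendants' portion (£1,404,000) is divided into 9 shares of £156,000: Quentin, Esperanza, Kofi, Henrik, Marisol, Yannick, Xiulan, Rangi, and Elio each take £156,000.

Jovan: £702,000; Quentin: £156,000; Esperanza: £156,000; Kofi: £156,000; Henrik: £156,000; Marisol: £156,000; Yannick: £156,000; Xiulan: £156,000; Rangi: £156,000; Elio: £156,000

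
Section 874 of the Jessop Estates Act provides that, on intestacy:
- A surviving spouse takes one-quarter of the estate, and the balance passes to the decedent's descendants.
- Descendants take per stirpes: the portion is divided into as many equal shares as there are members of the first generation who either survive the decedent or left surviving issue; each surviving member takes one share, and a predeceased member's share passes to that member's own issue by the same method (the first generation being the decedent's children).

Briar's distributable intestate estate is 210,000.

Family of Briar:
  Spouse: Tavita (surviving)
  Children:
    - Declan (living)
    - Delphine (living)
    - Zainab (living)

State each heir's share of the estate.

Tavita takes one-quarter of 210,000 = 52,500. The remaining 157,500 passes to the descendants.
The descendants' portion (157,500) is divided into 3 shares of 52,500: Declan, Delphine, and Zainab each take 52,500.

Tavita: 52,500; Declan: 52,500; Delphine: 52,500; Zainab: 52,500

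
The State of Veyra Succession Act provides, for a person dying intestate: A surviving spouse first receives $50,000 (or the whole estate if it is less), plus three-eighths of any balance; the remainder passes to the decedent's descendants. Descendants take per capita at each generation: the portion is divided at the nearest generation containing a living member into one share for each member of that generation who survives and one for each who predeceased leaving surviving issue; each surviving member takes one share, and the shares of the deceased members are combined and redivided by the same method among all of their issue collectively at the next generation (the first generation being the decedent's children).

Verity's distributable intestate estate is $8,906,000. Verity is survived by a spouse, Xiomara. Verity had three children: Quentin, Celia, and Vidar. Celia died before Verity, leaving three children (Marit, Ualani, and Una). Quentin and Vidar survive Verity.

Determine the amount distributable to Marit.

Xiomara first takes $50,000, leaving a balance of $8,856,000. Xiomara then takes three-eighths of the balance ($3,321,000), for a total of $3,371,000. The remaining $5,535,000 passes to the descendants.
The descendants' portion ($5,535,000) is divided at the children's generation into 3 shares of $1,845,000. Quentin and Vidar each take $1,845,000. The remaining share for the deceased Celia ($1,845,000) is carried to the next generation.
That pool ($1,845,000) is divided at the grandchildren's generation equally among Marit, Ualani, and Una: $615,000 each.

Marit receives $615,000.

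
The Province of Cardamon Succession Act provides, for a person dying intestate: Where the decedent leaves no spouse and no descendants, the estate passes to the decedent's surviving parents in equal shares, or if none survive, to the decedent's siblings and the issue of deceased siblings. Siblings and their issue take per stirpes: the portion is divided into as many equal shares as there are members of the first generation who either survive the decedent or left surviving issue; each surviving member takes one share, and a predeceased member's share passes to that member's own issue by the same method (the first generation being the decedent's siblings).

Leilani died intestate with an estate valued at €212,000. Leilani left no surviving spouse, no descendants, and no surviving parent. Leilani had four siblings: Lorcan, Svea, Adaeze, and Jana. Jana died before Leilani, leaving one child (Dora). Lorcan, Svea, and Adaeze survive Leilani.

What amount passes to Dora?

The entire €212,000 passes to the siblings and their issue.
That amount (€212,000) is divided into 4 shares of €53,000: Lorcan, Svea, and Adaeze each take €53,000; Jana's €53,000 share passes to Jana's issue.
Jana's share (€53,000) passes entirely to Dora.

Dora receives €53,000.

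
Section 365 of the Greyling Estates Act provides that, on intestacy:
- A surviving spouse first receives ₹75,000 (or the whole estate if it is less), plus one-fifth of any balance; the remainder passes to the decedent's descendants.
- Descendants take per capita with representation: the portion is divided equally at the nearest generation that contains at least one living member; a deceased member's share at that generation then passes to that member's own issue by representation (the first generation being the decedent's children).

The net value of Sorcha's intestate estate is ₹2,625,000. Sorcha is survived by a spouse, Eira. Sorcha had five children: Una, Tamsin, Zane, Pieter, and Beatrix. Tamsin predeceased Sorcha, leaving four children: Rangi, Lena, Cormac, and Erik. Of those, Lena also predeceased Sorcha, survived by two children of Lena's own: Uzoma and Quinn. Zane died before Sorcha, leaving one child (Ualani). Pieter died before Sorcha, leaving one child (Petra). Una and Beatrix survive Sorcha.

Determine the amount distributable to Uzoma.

Eira first takes ₹75,000, leaving a balance of ₹2,550,000. Eira then takes one-fifth of the balance (₹510,000), for a total of ₹585,000. The remaining ₹2,040,000 passes to the descendants.
The descendants' portion (₹2,040,000) is divided into 5 shares of ₹408,000: Una and Beatrix each take ₹408,000; Tamsin's ₹408,000 share passes to Tamsin's issue; Zane's ₹408,000 share passes to Zane's issue; Pieter's ₹408,000 share passes to Pieter's issue.
Tamsin's share (₹408,000) is divided into 4 shares of ₹102,000: Rangi, Cormac, and Erik each take ₹102,000; Lena's ₹102,000 share passes to Lena's issue.
Lena's share (₹102,000) is divided into 2 shares of ₹51,000: Uzoma and Quinn each take ₹51,000.
Zane's share (₹408,000) passes entirely to Ualani.
Pieter's share (₹408,000) passes entirely to Petra.

Uzoma receives ₹51,000.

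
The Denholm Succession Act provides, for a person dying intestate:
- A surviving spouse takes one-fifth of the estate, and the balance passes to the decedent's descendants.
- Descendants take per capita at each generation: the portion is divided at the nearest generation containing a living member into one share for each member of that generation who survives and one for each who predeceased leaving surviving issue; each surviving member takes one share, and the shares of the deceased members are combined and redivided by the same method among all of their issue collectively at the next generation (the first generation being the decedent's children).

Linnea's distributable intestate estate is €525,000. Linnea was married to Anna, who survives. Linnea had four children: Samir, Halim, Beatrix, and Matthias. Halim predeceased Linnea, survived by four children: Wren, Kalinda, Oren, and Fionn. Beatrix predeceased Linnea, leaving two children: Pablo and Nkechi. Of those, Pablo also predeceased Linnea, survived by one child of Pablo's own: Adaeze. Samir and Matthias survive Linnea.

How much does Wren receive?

Wren receives €35,000.

Anna takes one-fifth of €525,000 = €105,000. The remaining €420,000 passes to the descendants.
The descendants' portion (€420,000) is divided at the children's generation into 4 shares of €105,000. Samir and Matthias each take €105,000. The 2 shares of the deceased (Halim and Beatrix) are combined into a pool of €210,000.
That pool (€210,000) is divided at the grandchildren's generation into 6 shares of €35,000. Wren, Kalinda, Oren, Fionn, and Nkechi each take €35,000. The remaining share for the deceased Pablo (€35,000) is carried to the next generation.
That pool (€35,000) passes entirely to Adaeze, the sole taker at the great-grandchildren's generation.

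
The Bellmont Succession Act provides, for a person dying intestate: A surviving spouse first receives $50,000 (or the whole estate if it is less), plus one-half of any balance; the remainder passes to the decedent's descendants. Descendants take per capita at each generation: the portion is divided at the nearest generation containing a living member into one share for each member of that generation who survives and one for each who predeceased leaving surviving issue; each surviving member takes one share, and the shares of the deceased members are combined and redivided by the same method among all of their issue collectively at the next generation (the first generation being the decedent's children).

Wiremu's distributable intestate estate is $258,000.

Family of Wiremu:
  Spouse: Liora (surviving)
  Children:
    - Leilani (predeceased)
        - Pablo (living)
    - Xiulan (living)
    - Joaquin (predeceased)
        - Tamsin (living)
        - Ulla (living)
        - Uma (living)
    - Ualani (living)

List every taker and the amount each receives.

Liora first takes $50,000, leaving a balance of $208,000. Liora then takes one-half of the balance ($104,000), for a total of $154,000. The remaining $104,000 passes to the descendants.
The descendants' portion ($104,000) is divided at the children's generation into 4 shares of $26,000. Xiulan and Ualani each take $26,000. The 2 shares of the deceased (Leilani and Joaquin) are combined into a pool of $52,000.
That pool ($52,000) is divided at the grandchildren's generation equally among Pablo, Tamsin, Ulla, and Uma: $13,000 each.

Liora: $154,000; Pablo: $13,000; Xiulan: $26,000; Tamsin: $13,000; Ulla: $13,000; Uma: $13,000; Ualani: $26,000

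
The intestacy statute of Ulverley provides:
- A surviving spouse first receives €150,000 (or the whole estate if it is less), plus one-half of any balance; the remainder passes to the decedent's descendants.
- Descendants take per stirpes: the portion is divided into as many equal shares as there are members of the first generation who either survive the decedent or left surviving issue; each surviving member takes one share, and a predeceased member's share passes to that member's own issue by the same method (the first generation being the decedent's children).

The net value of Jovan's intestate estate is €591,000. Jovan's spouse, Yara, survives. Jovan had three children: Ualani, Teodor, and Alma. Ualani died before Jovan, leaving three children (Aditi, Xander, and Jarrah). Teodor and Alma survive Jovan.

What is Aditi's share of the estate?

Yara first takes €150,000, leaving a balance of €441,000. Yara then takes one-half of the balance (€220,500), for a total of €370,500. The remaining €220,500 passes to the descendants.
The descendants' portion (€220,500) is divided into 3 shares of €73,500: Teodor and Alma each take €73,500; Ualani's €73,500 share passes to Ualani's issue.
Ualani's share (€73,500) is divided into 3 shares of €24,500: Aditi, Xander, and Jarrah each take €24,500.

Aditi receives €24,500.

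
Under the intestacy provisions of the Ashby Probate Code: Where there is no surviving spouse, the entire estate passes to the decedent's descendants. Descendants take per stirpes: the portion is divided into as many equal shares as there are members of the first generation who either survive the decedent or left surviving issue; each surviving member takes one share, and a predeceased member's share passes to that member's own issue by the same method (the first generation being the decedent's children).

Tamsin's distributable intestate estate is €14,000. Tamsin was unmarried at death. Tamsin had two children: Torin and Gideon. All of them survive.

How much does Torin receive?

Torin receives €7,000.

The entire €14,000 passes to the descendants.
That amount (€14,000) is divided into 2 shares of €7,000: Torin and Gideon each take €7,000.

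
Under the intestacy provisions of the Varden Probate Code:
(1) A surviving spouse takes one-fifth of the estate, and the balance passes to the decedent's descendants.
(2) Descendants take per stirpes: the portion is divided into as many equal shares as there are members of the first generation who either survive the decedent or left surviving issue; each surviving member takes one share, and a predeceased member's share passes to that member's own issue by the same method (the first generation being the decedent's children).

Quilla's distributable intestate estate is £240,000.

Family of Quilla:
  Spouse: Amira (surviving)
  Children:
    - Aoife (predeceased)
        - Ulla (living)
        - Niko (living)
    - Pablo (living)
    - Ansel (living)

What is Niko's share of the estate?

Niko receives £32,000.

Amira takes one-fifth of £240,000 = £48,000. The remaining £192,000 passes to the descendants.
The descendants' portion (£192,000) is divided into 3 shares of £64,000: Pablo and Ansel each take £64,000; Aoife's £64,000 share passes to Aoife's issue.
Aoife's share (£64,000) is divided into 2 shares of £32,000: Ulla and Niko each take £32,000.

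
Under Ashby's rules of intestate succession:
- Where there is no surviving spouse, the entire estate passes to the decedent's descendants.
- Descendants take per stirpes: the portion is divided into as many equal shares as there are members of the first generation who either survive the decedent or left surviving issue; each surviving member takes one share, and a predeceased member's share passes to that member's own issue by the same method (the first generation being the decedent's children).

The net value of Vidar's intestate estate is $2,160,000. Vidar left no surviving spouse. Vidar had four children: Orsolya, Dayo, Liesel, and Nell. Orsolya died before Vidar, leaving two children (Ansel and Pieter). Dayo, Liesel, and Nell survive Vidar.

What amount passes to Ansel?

Ansel receives $270,000.

The entire $2,160,000 passes to the descendants.
That amount ($2,160,000) is divided into 4 shares of $540,000: Dayo, Liesel, and Nell each take $540,000; Orsolya's $540,000 share passes to Orsolya's issue.
Orsolya's share ($540,000) is divided into 2 shares of $270,000: Ansel and Pieter each take $270,000.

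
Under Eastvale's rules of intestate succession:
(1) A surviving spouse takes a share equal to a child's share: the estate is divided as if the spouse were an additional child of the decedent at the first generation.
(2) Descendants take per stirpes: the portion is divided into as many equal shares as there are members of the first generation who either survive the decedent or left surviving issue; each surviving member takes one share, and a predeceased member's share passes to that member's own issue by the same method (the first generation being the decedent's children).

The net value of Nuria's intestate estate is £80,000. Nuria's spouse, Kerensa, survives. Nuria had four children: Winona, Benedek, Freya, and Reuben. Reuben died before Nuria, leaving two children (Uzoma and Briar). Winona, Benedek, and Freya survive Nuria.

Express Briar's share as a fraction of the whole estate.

Briar receives 1/10 of the estate.

The spouse counts as an additional share at the children's level, so there are 5 primary shares of £16,000. Kerensa takes one such share (£16,000).
The children's combined portion (£64,000) is divided into 4 shares of £16,000: Winona, Benedek, and Freya each take £16,000; Reuben's £16,000 share passes to Reuben's issue.
Reuben's share (£16,000) is divided into 2 shares of £8,000: Uzoma and Briar each take £8,000.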